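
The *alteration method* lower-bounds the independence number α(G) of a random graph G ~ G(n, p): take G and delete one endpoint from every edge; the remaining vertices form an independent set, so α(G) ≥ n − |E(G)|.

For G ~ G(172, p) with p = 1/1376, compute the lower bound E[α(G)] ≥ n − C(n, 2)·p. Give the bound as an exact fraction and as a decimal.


E[|E(G)|] = C(172, 2)·p = 14706 · (1/1376) = 171/16.
E[α(G)] ≥ n − E[|E(G)|] = 172 − 171/16 = 2581/16.
Numerically: ≈ 161.312.
(This is only a lower bound; the true E[α(G)] may be larger.)

E[α(G)] ≥ 2581/16 ≈ 161.312.


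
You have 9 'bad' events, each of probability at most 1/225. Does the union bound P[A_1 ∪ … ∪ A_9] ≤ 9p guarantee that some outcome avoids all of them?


Union bound: P[∪_{i=1}^{9} A_i] ≤ Σ_i P[A_i] ≤ 9·p = 9·(1/225) = 1/25.
Numerically: 1/25 ≈ 0.0400000.
Is 1/25 < 1? YES.
Since P[∪ A_i] ≤ 1/25 < 1, the complement has P[∩ A_i^c] ≥ 1 − 1/25 = 24/25 > 0, so some outcome avoids every A_i.

9·p = 1/25 ≈ 0.0400000; existence CERTIFIED by the union bound.


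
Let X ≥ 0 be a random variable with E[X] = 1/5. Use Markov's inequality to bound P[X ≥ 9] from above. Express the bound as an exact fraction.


μ = E[X] = 1/5, a = 9.
Markov: P[X ≥ 9] ≤ μ/a = (1/5)/9 = 1/45.
Numerically: ≈ 0.02222.
(Since a = 9 > μ = 0.20000, the bound 1/45 is < 1 and informative.)

P[X ≥ 9] ≤ 1/45 ≈ 0.02222.


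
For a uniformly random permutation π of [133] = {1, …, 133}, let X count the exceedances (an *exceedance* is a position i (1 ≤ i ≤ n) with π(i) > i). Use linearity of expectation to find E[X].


Write X = Σ_{i=1}^{133} X_i, where X_i = 1_{π(i) > i}.
For each fixed i, π(i) is uniform over {1, …, 133} (marginal of a uniform permutation), so P[π(i) > i] = (n − i)/n. Summing: Σ_{i=1}^{133} (n − i)/n = (0 + 1 + … + 132)/133 = 133(133 − 1)/(2·133) = (133 − 1)/2.
Hence E[X] = Σ_{i=1}^{133} (133 − i)/133 = 66 ≈ 66.000000.

E[X] = 66 = 66.000000.


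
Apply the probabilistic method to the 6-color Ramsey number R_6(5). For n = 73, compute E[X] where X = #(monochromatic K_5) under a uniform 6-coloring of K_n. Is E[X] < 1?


E[X] = C(73, 5) · 6^{1 − 10} = 15020334 · 6^{−9} = 15020334/10077696.
As a reduced fraction: E[X] = 834463/559872 ≈ 1.490453.
Is E[X] < 1? NO.
Since E[X] ≥ 1, the first-moment bound is inconclusive at n = 73; it does NOT by itself certify R_6(5) > 73.

E[X] = 834463/559872 ≈ 1.490453; E[X] ≥ 1; first-moment method inconclusive here.


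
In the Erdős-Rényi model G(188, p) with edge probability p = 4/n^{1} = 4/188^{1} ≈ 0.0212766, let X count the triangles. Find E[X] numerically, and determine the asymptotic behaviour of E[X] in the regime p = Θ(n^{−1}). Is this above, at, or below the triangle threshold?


Number of potential triangles: C(188, 3) = 1089836.
Each occurs with probability p³ ≈ (0.0212766)³ ≈ 9.63177716e-06.
By linearity: E[X] = C(188, 3)·p³ ≈ 1089836 · 9.63177716e-06 ≈ 10.497057.
Here α = 1, so p = 4/n is exactly at the triangle threshold p ~ 1/n. Asymptotically E[X] → c³/6 = 4³/6 = 32/3 ≈ 10.666667, a bounded constant. In this regime the triangle count is asymptotically Poisson(c³/6).

E[X] ≈ 10.497057; in regime p = Θ(1/n^{1}) E[X] stays bounded (at the triangle threshold p ~ 1/n).


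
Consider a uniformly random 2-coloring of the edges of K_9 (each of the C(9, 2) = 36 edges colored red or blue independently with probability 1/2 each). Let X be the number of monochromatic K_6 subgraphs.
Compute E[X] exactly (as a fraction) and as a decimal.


Let X = Σ_S X_S over the C(9, 6) = 84 subsets S of size 6, where X_S = 1 if the K_6 on S is monochromatic.
For a fixed S, the K_6 on S has C(6, 2) = 15 edges. P[all 15 edges red] = (1/2)^15, and likewise for blue, so P[monochromatic] = 2·(1/2)^15 = 2^{1 − 15} = 1/16384.
Summing: E[X] = C(9, 6) · 2^{1 − 15} = 84 · 1/16384 = 21/4096.
Numerically: E[X] ≈ 0.005127.

E[X] = C(9,6)·2^(1−C(6,2)) = 21/4096 ≈ 0.005127.


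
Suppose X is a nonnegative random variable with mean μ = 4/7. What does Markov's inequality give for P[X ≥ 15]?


μ = E[X] = 4/7, a = 15.
Markov: P[X ≥ 15] ≤ μ/a = (4/7)/15 = 4/105.
Numerically: ≈ 0.038095.
(Since a = 15 > μ = 0.571429, the bound 4/105 is < 1 and informative.)

P[X ≥ 15] ≤ 4/105 ≈ 0.038095.


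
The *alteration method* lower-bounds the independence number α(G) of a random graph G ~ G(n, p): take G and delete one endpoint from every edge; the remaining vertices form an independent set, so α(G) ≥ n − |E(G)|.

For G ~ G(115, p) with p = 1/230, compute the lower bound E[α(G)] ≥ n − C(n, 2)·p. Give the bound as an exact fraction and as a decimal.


E[|E(G)|] = C(115, 2)·p = 6555 · (1/230) = 57/2.
E[α(G)] ≥ n − E[|E(G)|] = 115 − 57/2 = 173/2.
Numerically: ≈ 86.5000.
(This is only a lower bound; the true E[α(G)] may be larger.)

E[α(G)] ≥ 173/2 ≈ 86.5000.


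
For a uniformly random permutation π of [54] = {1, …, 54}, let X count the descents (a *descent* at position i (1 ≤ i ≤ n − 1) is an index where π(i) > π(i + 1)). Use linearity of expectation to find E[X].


Write X = Σ X_I over i = 1, …, 53, with X_I the indicator of one descent.
There are 53 indicators.
For each fixed i, the pair (π(i), π(i+1)) is a uniformly random ordered pair of distinct values from {1, …, 54}; by symmetry P[π(i) > π(i+1)] = 1/2.
By linearity: E[X] = 53 · (1/2) = (54 − 1) · (1/2) = 53/2 ≈ 26.500000.

E[X] = 53/2 = 26.500000.


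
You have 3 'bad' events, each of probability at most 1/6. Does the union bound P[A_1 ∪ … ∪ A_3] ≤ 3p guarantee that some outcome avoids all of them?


Union bound: P[∪_{i=1}^{3} A_i] ≤ Σ_i P[A_i] ≤ 3·p = 3·(1/6) = 1/2.
Numerically: 1/2 ≈ 0.50000.
Is 1/2 < 1? YES.
Since P[∪ A_i] ≤ 1/2 < 1, the complement has P[∩ A_i^c] ≥ 1 − 1/2 = 1/2 > 0, so some outcome avoids every A_i.

3·p = 1/2 ≈ 0.50000; existence CERTIFIED by the union bound.


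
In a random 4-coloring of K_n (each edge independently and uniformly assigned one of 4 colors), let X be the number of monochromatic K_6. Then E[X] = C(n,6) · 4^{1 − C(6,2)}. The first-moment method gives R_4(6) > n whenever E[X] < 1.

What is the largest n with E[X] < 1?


We need C(n, 6) · 4^{1 − 15} < 1, i.e. C(n, 6) < 4^{15 − 1} = 268435456.
Check values of n near the boundary:
  n = 72: C(72, 6) = 156238908; 156238908 < 268435456? YES
  n = 73: C(73, 6) = 170230452; 170230452 < 268435456? YES
  n = 74: C(74, 6) = 185250786; 185250786 < 268435456? YES
  n = 75: C(75, 6) = 201359550; 201359550 < 268435456? YES
  n = 76: C(76, 6) = 218618940; 218618940 < 268435456? YES
  n = 77: C(77, 6) = 237093780; 237093780 < 268435456? YES
  n = 78: C(78, 6) = 256851595; 256851595 < 268435456? YES
  n = 79: C(79, 6) = 277962685; 277962685 < 268435456? NO
The largest n with C(n, 6) < 268435456 is n = 78 (where E[X] = 256851595/268435456 ≈ 0.956847). Hence R_4(6) > 78, i.e. R_4(6) ≥ 79.

Largest n = 78; hence R_4(6) > 78.


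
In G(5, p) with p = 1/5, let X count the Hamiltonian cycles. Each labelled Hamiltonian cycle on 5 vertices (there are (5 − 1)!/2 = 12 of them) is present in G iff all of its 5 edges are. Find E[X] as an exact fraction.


K_5 has (5 − 1)!/2 = 12 labelled Hamiltonian cycles.
For each such Hamiltonian cycle H, let X_H = 1 if all 5 edges of H are present in G. Then P[X_H = 1] = p^{5} = (1/5)^{5} = 1/3125.
By linearity: E[X] = Σ_H E[X_H] = 12 · p^{5} = 12 · 1/3125 = 12/3125.
Numerically: E[X] ≈ 0.00384.

E[X] = 12 · (1/5)^{5} = 12/3125 ≈ 0.00384.


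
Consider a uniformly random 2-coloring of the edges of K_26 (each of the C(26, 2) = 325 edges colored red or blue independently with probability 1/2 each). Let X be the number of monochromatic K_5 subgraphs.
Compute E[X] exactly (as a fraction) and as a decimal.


Let X = Σ_S X_S over the C(26, 5) = 65780 subsets S of size 5, where X_S = 1 if the K_5 on S is monochromatic.
For a fixed S, the K_5 on S has C(5, 2) = 10 edges. P[all 10 edges red] = (1/2)^10, and likewise for blue, so P[monochromatic] = 2·(1/2)^10 = 2^{1 − 10} = 1/512.
Summing: E[X] = C(26, 5) · 2^{1 − 10} = 65780 · 1/512 = 16445/128.
Numerically: E[X] ≈ 128.477.

E[X] = C(26,5)·2^(1−C(5,2)) = 16445/128 ≈ 128.477.


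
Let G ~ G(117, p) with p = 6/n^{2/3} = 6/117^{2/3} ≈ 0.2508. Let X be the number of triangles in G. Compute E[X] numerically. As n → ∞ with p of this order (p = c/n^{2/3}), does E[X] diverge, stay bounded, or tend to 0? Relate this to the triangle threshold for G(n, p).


Number of potential triangles: C(117, 3) = 260130.
Each occurs with probability p³ ≈ (0.2508)³ ≈ 1.577909e-02.
By linearity: E[X] = C(117, 3)·p³ ≈ 260130 · 1.577909e-02 ≈ 4104.6154.
Since α = 2/3 < 1, p = c/n^{2/3} ≫ 1/n is above the triangle threshold p ~ 1/n. Asymptotically E[X] ~ (c³/6)·n^{3(1−α)} = (6³/6)·n^{1} → ∞; triangles are abundant w.h.p.

E[X] ≈ 4104.6154; in regime p = Θ(1/n^{2/3}) E[X] diverges (above the triangle threshold p ~ 1/n).


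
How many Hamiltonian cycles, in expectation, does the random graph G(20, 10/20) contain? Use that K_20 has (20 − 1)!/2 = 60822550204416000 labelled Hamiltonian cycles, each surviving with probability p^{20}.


K_20 has (20 − 1)!/2 = 60822550204416000 labelled Hamiltonian cycles.
For each such Hamiltonian cycle H, let X_H = 1 if all 20 edges of H are present in G. Then P[X_H = 1] = p^{20} = (1/2)^{20} = 1/1048576.
By linearity: E[X] = Σ_H E[X_H] = 60822550204416000 · p^{20} = 60822550204416000 · 1/1048576 = 1856156927625/32.
Numerically: E[X] ≈ 5.8e+10.

E[X] = 60822550204416000 · (1/2)^{20} = 1856156927625/32 ≈ 5.8e+10.


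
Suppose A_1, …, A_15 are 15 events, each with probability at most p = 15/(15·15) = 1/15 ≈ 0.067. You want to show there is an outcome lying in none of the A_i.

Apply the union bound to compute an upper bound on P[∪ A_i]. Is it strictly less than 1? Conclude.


Union bound: P[∪_{i=1}^{15} A_i] ≤ Σ_i P[A_i] ≤ 15·p = 15·(1/15) = 1.
Numerically: 1 ≈ 1.000.
Is 1 < 1? NO.
Since the bound 1 is ≥ 1, the union bound is uninformative here; it does NOT by itself certify existence.

15·p = 1 ≈ 1.000; existence NOT certified by the union bound.


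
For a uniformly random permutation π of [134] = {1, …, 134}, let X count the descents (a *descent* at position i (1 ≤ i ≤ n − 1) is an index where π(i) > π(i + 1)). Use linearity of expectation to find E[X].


Write X = Σ X_I over i = 1, …, 133, with X_I the indicator of one descent.
There are 133 indicators.
For each fixed i, the pair (π(i), π(i+1)) is a uniformly random ordered pair of distinct values from {1, …, 134}; by symmetry P[π(i) > π(i+1)] = 1/2.
By linearity: E[X] = 133 · (1/2) = (134 − 1) · (1/2) = 133/2 ≈ 66.5000.

E[X] = 133/2 = 66.5000.


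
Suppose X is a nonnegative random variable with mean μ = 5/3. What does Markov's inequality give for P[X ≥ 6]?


μ = E[X] = 5/3, a = 6.
Markov: P[X ≥ 6] ≤ μ/a = (5/3)/6 = 5/18.
Numerically: ≈ 0.277778.
(Since a = 6 > μ = 1.666667, the bound 5/18 is < 1 and informative.)

P[X ≥ 6] ≤ 5/18 ≈ 0.277778.


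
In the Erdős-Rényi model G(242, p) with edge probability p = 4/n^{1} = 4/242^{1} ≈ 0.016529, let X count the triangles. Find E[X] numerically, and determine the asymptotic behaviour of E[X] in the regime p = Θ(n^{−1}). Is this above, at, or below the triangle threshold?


Number of potential triangles: C(242, 3) = 2332880.
Each occurs with probability p³ ≈ (0.016529)³ ≈ 4.5157914e-06.
By linearity: E[X] = C(242, 3)·p³ ≈ 2332880 · 4.5157914e-06 ≈ 10.53480.
Here α = 1, so p = 4/n is exactly at the triangle threshold p ~ 1/n. Asymptotically E[X] → c³/6 = 4³/6 = 32/3 ≈ 10.66667, a bounded constant. In this regime the triangle count is asymptotically Poisson(c³/6).

E[X] ≈ 10.53480; in regime p = Θ(1/n^{1}) E[X] stays bounded (at the triangle threshold p ~ 1/n).


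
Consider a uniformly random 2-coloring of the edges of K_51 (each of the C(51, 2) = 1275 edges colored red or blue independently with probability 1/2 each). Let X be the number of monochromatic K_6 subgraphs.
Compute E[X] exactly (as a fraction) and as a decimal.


Let X = Σ_S X_S over the C(51, 6) = 18009460 subsets S of size 6, where X_S = 1 if the K_6 on S is monochromatic.
For a fixed S, the K_6 on S has C(6, 2) = 15 edges. P[all 15 edges red] = (1/2)^15, and likewise for blue, so P[monochromatic] = 2·(1/2)^15 = 2^{1 − 15} = 1/16384.
Summing: E[X] = C(51, 6) · 2^{1 − 15} = 18009460 · 1/16384 = 4502365/4096.
Numerically: E[X] ≈ 1099.210205.

E[X] = C(51,6)·2^(1−C(6,2)) = 4502365/4096 ≈ 1099.210205.


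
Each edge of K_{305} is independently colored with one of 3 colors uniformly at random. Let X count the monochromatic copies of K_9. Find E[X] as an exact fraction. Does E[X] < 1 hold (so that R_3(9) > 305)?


E[X] = C(305, 9) · 3^{1 − 36} = 55871664980896050 · 3^{−35} = 55871664980896050/50031545098999707.
As a reduced fraction: E[X] = 18623888326965350/16677181699666569 ≈ 1.1167.
Is E[X] < 1? NO.
Since E[X] ≥ 1, the first-moment bound is inconclusive at n = 305; it does NOT by itself certify R_3(9) > 305.

E[X] = 18623888326965350/16677181699666569 ≈ 1.1167; E[X] ≥ 1; first-moment method inconclusive here.


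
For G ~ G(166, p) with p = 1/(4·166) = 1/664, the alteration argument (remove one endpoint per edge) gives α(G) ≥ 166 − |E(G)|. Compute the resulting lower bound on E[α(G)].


E[|E(G)|] = C(166, 2)·p = 13695 · (1/664) = 165/8.
E[α(G)] ≥ n − E[|E(G)|] = 166 − 165/8 = 1163/8.
Numerically: ≈ 145.37500.
(This is only a lower bound; the true E[α(G)] may be larger.)

E[α(G)] ≥ 1163/8 ≈ 145.37500.


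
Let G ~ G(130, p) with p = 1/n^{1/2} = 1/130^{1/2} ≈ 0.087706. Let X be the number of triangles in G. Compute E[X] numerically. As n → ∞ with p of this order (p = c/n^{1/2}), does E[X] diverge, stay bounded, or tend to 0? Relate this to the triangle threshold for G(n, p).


Number of potential triangles: C(130, 3) = 357760.
Each occurs with probability p³ ≈ (0.087706)³ ≈ 6.7466001e-04.
By linearity: E[X] = C(130, 3)·p³ ≈ 357760 · 6.7466001e-04 ≈ 241.36637.
Since α = 1/2 < 1, p = c/n^{1/2} ≫ 1/n is above the triangle threshold p ~ 1/n. Asymptotically E[X] ~ (c³/6)·n^{3(1−α)} = (1³/6)·n^{1.5} → ∞; triangles are abundant w.h.p.

E[X] ≈ 241.36637; in regime p = Θ(1/n^{1/2}) E[X] diverges (above the triangle threshold p ~ 1/n).


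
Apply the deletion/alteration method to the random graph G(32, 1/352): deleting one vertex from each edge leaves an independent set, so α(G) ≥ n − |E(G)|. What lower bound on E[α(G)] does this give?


E[|E(G)|] = C(32, 2)·p = 496 · (1/352) = 31/22.
E[α(G)] ≥ n − E[|E(G)|] = 32 − 31/22 = 673/22.
Numerically: ≈ 30.5909.
(This is only a lower bound; the true E[α(G)] may be larger.)

E[α(G)] ≥ 673/22 ≈ 30.5909.


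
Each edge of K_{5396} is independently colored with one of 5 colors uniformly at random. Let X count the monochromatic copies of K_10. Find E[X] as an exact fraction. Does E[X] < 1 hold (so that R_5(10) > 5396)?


E[X] = C(5396, 10) · 5^{1 − 45} = 5719162629614115244962800316916 · 5^{−44} = 5719162629614115244962800316916/5684341886080801486968994140625.
As a reduced fraction: E[X] = 5719162629614115244962800316916/5684341886080801486968994140625 ≈ 1.006126.
Is E[X] < 1? NO.
Since E[X] ≥ 1, the first-moment bound is inconclusive at n = 5396; it does NOT by itself certify R_5(10) > 5396.

E[X] = 5719162629614115244962800316916/5684341886080801486968994140625 ≈ 1.006126; E[X] ≥ 1; first-moment method inconclusive here.


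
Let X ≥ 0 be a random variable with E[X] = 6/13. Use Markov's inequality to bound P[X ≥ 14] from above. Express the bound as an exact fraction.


μ = E[X] = 6/13, a = 14.
Markov: P[X ≥ 14] ≤ μ/a = (6/13)/14 = 3/91.
Numerically: ≈ 0.03297.
(Since a = 14 > μ = 0.46154, the bound 3/91 is < 1 and informative.)

P[X ≥ 14] ≤ 3/91 ≈ 0.03297.


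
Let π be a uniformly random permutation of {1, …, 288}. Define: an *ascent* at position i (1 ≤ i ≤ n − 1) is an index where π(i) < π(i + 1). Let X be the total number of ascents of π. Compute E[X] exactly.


Write X = Σ X_I over i = 1, …, 287, with X_I the indicator of one ascent.
There are 287 indicators.
For each fixed i, the pair (π(i), π(i+1)) is a uniformly random ordered pair of distinct values from {1, …, 288}; by symmetry P[π(i) < π(i+1)] = 1/2.
By linearity: E[X] = 287 · (1/2) = (288 − 1) · (1/2) = 287/2 ≈ 143.500.

E[X] = 287/2 = 143.500.


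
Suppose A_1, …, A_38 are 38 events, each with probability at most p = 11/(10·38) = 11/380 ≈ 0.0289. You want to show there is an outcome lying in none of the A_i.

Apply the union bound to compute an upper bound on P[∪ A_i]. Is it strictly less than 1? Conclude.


Union bound: P[∪_{i=1}^{38} A_i] ≤ Σ_i P[A_i] ≤ 38·p = 38·(11/380) = 11/10.
Numerically: 11/10 ≈ 1.1000.
Is 11/10 < 1? NO.
Since the bound 11/10 is ≥ 1, the union bound is uninformative here; it does NOT by itself certify existence.

38·p = 11/10 ≈ 1.1000; existence NOT certified by the union bound.


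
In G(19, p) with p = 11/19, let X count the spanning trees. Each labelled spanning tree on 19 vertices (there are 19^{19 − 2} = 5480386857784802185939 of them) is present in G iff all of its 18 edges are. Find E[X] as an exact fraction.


K_19 has 19^{19 − 2} = 5480386857784802185939 labelled spanning trees.
For each such spanning tree H, let X_H = 1 if all 18 edges of H are present in G. Then P[X_H = 1] = p^{18} = (11/19)^{18} = 5559917313492231481/104127350297911241532841.
By linearity of expectation: E[X] = Σ_H E[X_H] = 5480386857784802185939 · p^{18} = 5480386857784802185939 · 5559917313492231481/104127350297911241532841 = 5559917313492231481/19.
Numerically: E[X] ≈ 2.92627e+17.

E[X] = 5480386857784802185939 · (11/19)^{18} = 5559917313492231481/19 ≈ 2.92627e+17.


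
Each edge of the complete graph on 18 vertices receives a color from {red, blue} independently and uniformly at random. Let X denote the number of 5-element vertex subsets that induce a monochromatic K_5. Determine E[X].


Let X = Σ_S X_S over the C(18, 5) = 8568 subsets S of size 5, where X_S = 1 if the K_5 on S is monochromatic.
For a fixed S, the K_5 on S has C(5, 2) = 10 edges. P[all 10 edges red] = (1/2)^10, and likewise for blue, so P[monochromatic] = 2·(1/2)^10 = 2^{1 − 10} = 1/512.
By linearity: E[X] = C(18, 5) · 2^{1 − 10} = 8568 · 1/512 = 1071/64.
Numerically: E[X] ≈ 16.73438.

E[X] = C(18,5)·2^(1−C(5,2)) = 1071/64 ≈ 16.73438.


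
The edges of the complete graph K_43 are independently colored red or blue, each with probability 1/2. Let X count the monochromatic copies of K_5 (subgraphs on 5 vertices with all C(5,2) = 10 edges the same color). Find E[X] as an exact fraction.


Let X = Σ_S X_S over the C(43, 5) = 962598 subsets S of size 5, where X_S = 1 if the K_5 on S is monochromatic.
For a fixed S, the K_5 on S has C(5, 2) = 10 edges. P[all 10 edges red] = (1/2)^10, and likewise for blue, so P[monochromatic] = 2·(1/2)^10 = 2^{1 − 10} = 1/512.
By linearity of expectation: E[X] = C(43, 5) · 2^{1 − 10} = 962598 · 1/512 = 481299/256.
Numerically: E[X] ≈ 1880.07422.

E[X] = C(43,5)·2^(1−C(5,2)) = 481299/256 ≈ 1880.07422.


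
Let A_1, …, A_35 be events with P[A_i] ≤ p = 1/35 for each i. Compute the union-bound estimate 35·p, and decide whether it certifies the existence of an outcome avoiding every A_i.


Union bound: P[∪_{i=1}^{35} A_i] ≤ Σ_i P[A_i] ≤ 35·p = 35·(1/35) = 1.
Numerically: 1 ≈ 1.0000000.
Is 1 < 1? NO.
Since the bound 1 is ≥ 1, the union bound is uninformative here; it does NOT by itself certify existence.

35·p = 1 ≈ 1.0000000; existence NOT certified by the union bound.


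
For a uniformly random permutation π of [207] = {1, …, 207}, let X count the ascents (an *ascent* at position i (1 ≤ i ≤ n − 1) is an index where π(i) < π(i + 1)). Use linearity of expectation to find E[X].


Write X = Σ X_I over i = 1, …, 206, with X_I the indicator of one ascent.
There are 206 indicators.
For each fixed i, the pair (π(i), π(i+1)) is a uniformly random ordered pair of distinct values from {1, …, 207}; by symmetry P[π(i) < π(i+1)] = 1/2.
By linearity: E[X] = 206 · (1/2) = (207 − 1) · (1/2) = 103 ≈ 103.000000.

E[X] = 103 = 103.000000.


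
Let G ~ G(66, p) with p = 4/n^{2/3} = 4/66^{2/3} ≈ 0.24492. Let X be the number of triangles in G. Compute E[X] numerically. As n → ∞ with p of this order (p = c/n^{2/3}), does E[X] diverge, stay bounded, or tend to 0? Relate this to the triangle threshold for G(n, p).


Number of potential triangles: C(66, 3) = 45760.
Each occurs with probability p³ ≈ (0.24492)³ ≈ 1.4692378e-02.
By linearity: E[X] = C(66, 3)·p³ ≈ 45760 · 1.4692378e-02 ≈ 672.32323.
Since α = 2/3 < 1, p = c/n^{2/3} ≫ 1/n is above the triangle threshold p ~ 1/n. Asymptotically E[X] ~ (c³/6)·n^{3(1−α)} = (4³/6)·n^{1} → ∞; triangles are abundant w.h.p.

E[X] ≈ 672.32323; in regime p = Θ(1/n^{2/3}) E[X] diverges (above the triangle threshold p ~ 1/n).


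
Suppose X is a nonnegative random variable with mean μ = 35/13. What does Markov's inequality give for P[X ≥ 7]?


μ = E[X] = 35/13, a = 7.
Markov: P[X ≥ 7] ≤ μ/a = (35/13)/7 = 5/13.
Numerically: ≈ 0.38462.
(Since a = 7 > μ = 2.69231, the bound 5/13 is < 1 and informative.)

P[X ≥ 7] ≤ 5/13 ≈ 0.38462.


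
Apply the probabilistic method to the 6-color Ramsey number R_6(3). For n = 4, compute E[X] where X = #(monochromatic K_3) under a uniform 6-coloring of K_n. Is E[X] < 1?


E[X] = C(4, 3) · 6^{1 − 3} = 4 · 6^{−2} = 4/36.
As a reduced fraction: E[X] = 1/9 ≈ 0.111111.
Is E[X] < 1? YES.
Since E[X] < 1, there exists a 6-coloring of K_{4} with no monochromatic K_3; hence R_6(3) > 4.

E[X] = 1/9 ≈ 0.111111; E[X] < 1, so R_6(3) > 4.


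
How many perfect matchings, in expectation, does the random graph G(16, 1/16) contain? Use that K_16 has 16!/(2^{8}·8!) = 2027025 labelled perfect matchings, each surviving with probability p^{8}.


K_16 has 16!/(2^{8}·8!) = 2027025 labelled perfect matchings.
For each such perfect matching H, let X_H = 1 if all 8 edges of H are present in G. Then P[X_H = 1] = p^{8} = (1/16)^{8} = 1/4294967296.
By linearity of expectation: E[X] = Σ_H E[X_H] = 2027025 · p^{8} = 2027025 · 1/4294967296 = 2027025/4294967296.
Numerically: E[X] ≈ 0.00047195.

E[X] = 2027025 · (1/16)^{8} = 2027025/4294967296 ≈ 0.00047195.


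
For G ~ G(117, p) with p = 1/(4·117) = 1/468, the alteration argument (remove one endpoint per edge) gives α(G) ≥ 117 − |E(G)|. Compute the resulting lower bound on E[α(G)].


E[|E(G)|] = C(117, 2)·p = 6786 · (1/468) = 29/2.
E[α(G)] ≥ n − E[|E(G)|] = 117 − 29/2 = 205/2.
Numerically: ≈ 102.500000.
(This is only a lower bound; the true E[α(G)] may be larger.)

E[α(G)] ≥ 205/2 ≈ 102.500000.


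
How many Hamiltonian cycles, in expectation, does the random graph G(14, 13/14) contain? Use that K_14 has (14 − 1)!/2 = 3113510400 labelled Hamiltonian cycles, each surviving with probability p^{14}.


K_14 has (14 − 1)!/2 = 3113510400 labelled Hamiltonian cycles.
For each such Hamiltonian cycle H, let X_H = 1 if all 14 edges of H are present in G. Then P[X_H = 1] = p^{14} = (13/14)^{14} = 3937376385699289/11112006825558016.
By linearity: E[X] = Σ_H E[X_H] = 3113510400 · p^{14} = 3113510400 · 3937376385699289/11112006825558016 = 3420497300666614836525/3100448333024.
Numerically: E[X] ≈ 1.1e+09.

E[X] = 3113510400 · (13/14)^{14} = 3420497300666614836525/3100448333024 ≈ 1.1e+09.


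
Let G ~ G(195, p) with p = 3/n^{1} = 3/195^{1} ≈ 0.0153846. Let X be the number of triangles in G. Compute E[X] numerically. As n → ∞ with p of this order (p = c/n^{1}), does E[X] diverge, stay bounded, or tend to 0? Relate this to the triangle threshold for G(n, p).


Number of potential triangles: C(195, 3) = 1216865.
Each occurs with probability p³ ≈ (0.0153846)³ ≈ 3.64132909e-06.
By linearity: E[X] = C(195, 3)·p³ ≈ 1216865 · 3.64132909e-06 ≈ 4.431006.
Here α = 1, so p = 3/n is exactly at the triangle threshold p ~ 1/n. Asymptotically E[X] → c³/6 = 3³/6 = 9/2 ≈ 4.500000, a bounded constant. In this regime the triangle count is asymptotically Poisson(c³/6).

E[X] ≈ 4.431006; in regime p = Θ(1/n^{1}) E[X] stays bounded (at the triangle threshold p ~ 1/n).


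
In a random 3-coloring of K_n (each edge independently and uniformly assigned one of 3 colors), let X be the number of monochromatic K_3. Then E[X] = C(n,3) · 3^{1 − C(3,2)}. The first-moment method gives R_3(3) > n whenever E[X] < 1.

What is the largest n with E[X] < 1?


We need C(n, 3) · 3^{1 − 3} < 1, i.e. C(n, 3) < 3^{3 − 1} = 9.
Check values of n near the boundary:
  n = 3: C(3, 3) = 1; 1 < 9? YES
  n = 4: C(4, 3) = 4; 4 < 9? YES
  n = 5: C(5, 3) = 10; 10 < 9? NO
  n = 6: C(6, 3) = 20; 20 < 9? NO
  n = 7: C(7, 3) = 35; 35 < 9? NO
The largest n with C(n, 3) < 9 is n = 4 (where E[X] = 4/9 ≈ 0.4444444). Hence R_3(3) > 4, i.e. R_3(3) ≥ 5.

Largest n = 4; hence R_3(3) > 4.


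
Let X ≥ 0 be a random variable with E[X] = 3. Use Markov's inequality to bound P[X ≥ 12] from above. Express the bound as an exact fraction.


μ = E[X] = 3, a = 12.
Markov: P[X ≥ 12] ≤ μ/a = (3)/12 = 1/4.
Numerically: ≈ 0.25000.
(Since a = 12 > μ = 3.00000, the bound 1/4 is < 1 and informative.)

P[X ≥ 12] ≤ 1/4 ≈ 0.25000.


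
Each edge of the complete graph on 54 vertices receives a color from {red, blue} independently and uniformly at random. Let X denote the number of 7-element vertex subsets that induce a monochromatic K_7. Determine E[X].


Let X = Σ_S X_S over the C(54, 7) = 177100560 subsets S of size 7, where X_S = 1 if the K_7 on S is monochromatic.
For a fixed S, the K_7 on S has C(7, 2) = 21 edges. P[all 21 edges red] = (1/2)^21, and likewise for blue, so P[monochromatic] = 2·(1/2)^21 = 2^{1 − 21} = 1/1048576.
By linearity of expectation: E[X] = C(54, 7) · 2^{1 − 21} = 177100560 · 1/1048576 = 11068785/65536.
Numerically: E[X] ≈ 168.8963.

E[X] = C(54,7)·2^(1−C(7,2)) = 11068785/65536 ≈ 168.8963.


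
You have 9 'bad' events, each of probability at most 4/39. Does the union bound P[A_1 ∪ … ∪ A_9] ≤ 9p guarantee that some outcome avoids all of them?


Union bound: P[∪_{i=1}^{9} A_i] ≤ Σ_i P[A_i] ≤ 9·p = 9·(4/39) = 12/13.
Numerically: 12/13 ≈ 0.92308.
Is 12/13 < 1? YES.
Since P[∪ A_i] ≤ 12/13 < 1, the complement has P[∩ A_i^c] ≥ 1 − 12/13 = 1/13 > 0, so some outcome avoids every A_i.

9·p = 12/13 ≈ 0.92308; existence CERTIFIED by the union bound.


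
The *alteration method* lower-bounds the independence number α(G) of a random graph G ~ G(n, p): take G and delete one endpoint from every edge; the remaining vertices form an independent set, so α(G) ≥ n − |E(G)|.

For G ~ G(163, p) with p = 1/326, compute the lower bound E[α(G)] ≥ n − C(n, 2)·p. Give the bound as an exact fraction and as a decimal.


E[|E(G)|] = C(163, 2)·p = 13203 · (1/326) = 81/2.
E[α(G)] ≥ n − E[|E(G)|] = 163 − 81/2 = 245/2.
Numerically: ≈ 122.500000.
(This is only a lower bound; the true E[α(G)] may be larger.)

E[α(G)] ≥ 245/2 ≈ 122.500000.


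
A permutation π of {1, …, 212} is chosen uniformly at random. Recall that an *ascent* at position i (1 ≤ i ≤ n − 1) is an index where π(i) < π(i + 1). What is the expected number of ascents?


Write X = Σ X_I over i = 1, …, 211, with X_I the indicator of one ascent.
There are 211 indicators.
For each fixed i, the pair (π(i), π(i+1)) is a uniformly random ordered pair of distinct values from {1, …, 212}; by symmetry P[π(i) < π(i+1)] = 1/2.
By linearity: E[X] = 211 · (1/2) = (212 − 1) · (1/2) = 211/2 ≈ 105.500000.

E[X] = 211/2 = 105.500000.


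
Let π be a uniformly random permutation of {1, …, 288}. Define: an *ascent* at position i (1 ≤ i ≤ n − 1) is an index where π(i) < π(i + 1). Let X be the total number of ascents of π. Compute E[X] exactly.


Write X = Σ X_I over i = 1, …, 287, with X_I the indicator of one ascent.
There are 287 indicators.
For each fixed i, the pair (π(i), π(i+1)) is a uniformly random ordered pair of distinct values from {1, …, 288}; by symmetry P[π(i) < π(i+1)] = 1/2.
By linearity: E[X] = 287 · (1/2) = (288 − 1) · (1/2) = 287/2 ≈ 143.50000.

E[X] = 287/2 = 143.50000.


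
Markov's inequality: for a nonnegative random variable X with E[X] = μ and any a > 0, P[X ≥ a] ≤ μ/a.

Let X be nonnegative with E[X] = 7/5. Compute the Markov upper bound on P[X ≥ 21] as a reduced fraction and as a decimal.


μ = E[X] = 7/5, a = 21.
Markov: P[X ≥ 21] ≤ μ/a = (7/5)/21 = 1/15.
Numerically: ≈ 0.066667.
(Since a = 21 > μ = 1.400000, the bound 1/15 is < 1 and informative.)

P[X ≥ 21] ≤ 1/15 ≈ 0.066667.


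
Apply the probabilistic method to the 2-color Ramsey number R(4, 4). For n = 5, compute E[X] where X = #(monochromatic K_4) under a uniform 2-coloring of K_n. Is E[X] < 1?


E[X] = C(5, 4) · 2^{1 − 6} = 5 · 2^{−5} = 5/32.
As a reduced fraction: E[X] = 5/32 ≈ 0.1562.
Is E[X] < 1? YES.
Since E[X] < 1, there exists a 2-coloring of K_{5} with no monochromatic K_4; hence R(4, 4) > 5.

E[X] = 5/32 ≈ 0.1562; E[X] < 1, so R(4, 4) > 5.


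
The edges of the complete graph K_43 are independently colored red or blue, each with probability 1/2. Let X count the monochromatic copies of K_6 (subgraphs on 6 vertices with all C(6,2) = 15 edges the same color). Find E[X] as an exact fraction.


Let X = Σ_S X_S over the C(43, 6) = 6096454 subsets S of size 6, where X_S = 1 if the K_6 on S is monochromatic.
For a fixed S, the K_6 on S has C(6, 2) = 15 edges. P[all 15 edges red] = (1/2)^15, and likewise for blue, so P[monochromatic] = 2·(1/2)^15 = 2^{1 − 15} = 1/16384.
By linearity of expectation: E[X] = C(43, 6) · 2^{1 − 15} = 6096454 · 1/16384 = 3048227/8192.
Numerically: E[X] ≈ 372.0980.

E[X] = C(43,6)·2^(1−C(6,2)) = 3048227/8192 ≈ 372.0980.


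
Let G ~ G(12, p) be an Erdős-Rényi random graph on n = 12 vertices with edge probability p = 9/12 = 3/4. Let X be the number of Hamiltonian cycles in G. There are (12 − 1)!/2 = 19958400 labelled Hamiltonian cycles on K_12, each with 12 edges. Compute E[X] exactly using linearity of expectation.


K_12 has (12 − 1)!/2 = 19958400 labelled Hamiltonian cycles.
For each such Hamiltonian cycle H, let X_H = 1 if all 12 edges of H are present in G. Then P[X_H = 1] = p^{12} = (3/4)^{12} = 531441/16777216.
By linearity: E[X] = Σ_H E[X_H] = 19958400 · p^{12} = 19958400 · 531441/16777216 = 82864937925/131072.
Numerically: E[X] ≈ 632209.

E[X] = 19958400 · (3/4)^{12} = 82864937925/131072 ≈ 632209.


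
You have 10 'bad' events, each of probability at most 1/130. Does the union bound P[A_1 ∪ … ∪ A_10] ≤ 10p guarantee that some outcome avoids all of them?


Union bound: P[∪_{i=1}^{10} A_i] ≤ Σ_i P[A_i] ≤ 10·p = 10·(1/130) = 1/13.
Numerically: 1/13 ≈ 0.0769.
Is 1/13 < 1? YES.
Since P[∪ A_i] ≤ 1/13 < 1, the complement has P[∩ A_i^c] ≥ 1 − 1/13 = 12/13 > 0, so some outcome avoids every A_i.

10·p = 1/13 ≈ 0.0769; existence CERTIFIED by the union bound.


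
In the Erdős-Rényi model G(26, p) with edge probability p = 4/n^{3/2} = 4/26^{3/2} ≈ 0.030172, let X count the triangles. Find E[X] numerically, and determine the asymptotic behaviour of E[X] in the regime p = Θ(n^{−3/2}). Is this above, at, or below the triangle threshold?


Number of potential triangles: C(26, 3) = 2600.
Each occurs with probability p³ ≈ (0.030172)³ ≈ 2.7466284e-05.
By linearity: E[X] = C(26, 3)·p³ ≈ 2600 · 2.7466284e-05 ≈ 0.07141.
Since α = 3/2 > 1, p = c/n^{3/2} = o(1/n) is below the triangle threshold p ~ 1/n. Asymptotically E[X] ~ (c³/6)·n^{3(1−α)} = (4³/6)·n^{-1.5} → 0, so by Markov's inequality G has no triangles w.h.p.

E[X] ≈ 0.07141; in regime p = Θ(1/n^{3/2}) E[X] tends to 0 (below the triangle threshold p ~ 1/n).


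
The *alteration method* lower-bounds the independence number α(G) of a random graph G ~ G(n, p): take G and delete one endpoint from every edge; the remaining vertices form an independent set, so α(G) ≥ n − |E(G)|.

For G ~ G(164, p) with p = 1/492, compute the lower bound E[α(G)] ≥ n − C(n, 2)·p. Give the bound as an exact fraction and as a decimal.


E[|E(G)|] = C(164, 2)·p = 13366 · (1/492) = 163/6.
E[α(G)] ≥ n − E[|E(G)|] = 164 − 163/6 = 821/6.
Numerically: ≈ 136.83333.
(This is only a lower bound; the true E[α(G)] may be larger.)

E[α(G)] ≥ 821/6 ≈ 136.83333.


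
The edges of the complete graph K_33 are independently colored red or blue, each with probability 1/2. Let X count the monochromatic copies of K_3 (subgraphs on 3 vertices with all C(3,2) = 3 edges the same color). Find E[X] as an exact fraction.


Let X = Σ_S X_S over the C(33, 3) = 5456 subsets S of size 3, where X_S = 1 if the K_3 on S is monochromatic.
For a fixed S, the K_3 on S has C(3, 2) = 3 edges. P[all 3 edges red] = (1/2)^3, and likewise for blue, so P[monochromatic] = 2·(1/2)^3 = 2^{1 − 3} = 1/4.
By linearity: E[X] = C(33, 3) · 2^{1 − 3} = 5456 · 1/4 = 1364.
Numerically: E[X] ≈ 1364.000000.

E[X] = C(33,3)·2^(1−C(3,2)) = 1364 ≈ 1364.000000.


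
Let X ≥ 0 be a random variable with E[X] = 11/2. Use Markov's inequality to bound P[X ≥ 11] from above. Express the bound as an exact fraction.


μ = E[X] = 11/2, a = 11.
Markov: P[X ≥ 11] ≤ μ/a = (11/2)/11 = 1/2.
Numerically: ≈ 0.50000.
(Since a = 11 > μ = 5.50000, the bound 1/2 is < 1 and informative.)

P[X ≥ 11] ≤ 1/2 ≈ 0.50000.


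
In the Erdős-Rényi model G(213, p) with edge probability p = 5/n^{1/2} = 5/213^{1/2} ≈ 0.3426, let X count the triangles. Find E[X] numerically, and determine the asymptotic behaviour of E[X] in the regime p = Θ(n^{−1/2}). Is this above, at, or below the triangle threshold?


Number of potential triangles: C(213, 3) = 1587986.
Each occurs with probability p³ ≈ (0.3426)³ ≈ 4.021061e-02.
By linearity: E[X] = C(213, 3)·p³ ≈ 1587986 · 4.021061e-02 ≈ 63853.8779.
Since α = 1/2 < 1, p = c/n^{1/2} ≫ 1/n is above the triangle threshold p ~ 1/n. Asymptotically E[X] ~ (c³/6)·n^{3(1−α)} = (5³/6)·n^{1.5} → ∞; triangles are abundant w.h.p.

E[X] ≈ 63853.8779; in regime p = Θ(1/n^{1/2}) E[X] diverges (above the triangle threshold p ~ 1/n).


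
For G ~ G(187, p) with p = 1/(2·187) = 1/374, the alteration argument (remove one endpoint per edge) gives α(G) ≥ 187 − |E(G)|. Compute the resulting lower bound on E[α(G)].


E[|E(G)|] = C(187, 2)·p = 17391 · (1/374) = 93/2.
E[α(G)] ≥ n − E[|E(G)|] = 187 − 93/2 = 281/2.
Numerically: ≈ 140.500.
(This is only a lower bound; the true E[α(G)] may be larger.)

E[α(G)] ≥ 281/2 ≈ 140.500.


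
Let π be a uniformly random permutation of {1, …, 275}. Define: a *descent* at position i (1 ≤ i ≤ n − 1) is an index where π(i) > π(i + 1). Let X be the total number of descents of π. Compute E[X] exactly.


Write X = Σ X_I over i = 1, …, 274, with X_I the indicator of one descent.
There are 274 indicators.
For each fixed i, the pair (π(i), π(i+1)) is a uniformly random ordered pair of distinct values from {1, …, 275}; by symmetry P[π(i) > π(i+1)] = 1/2.
By linearity: E[X] = 274 · (1/2) = (275 − 1) · (1/2) = 137 ≈ 137.000000.

E[X] = 137 = 137.000000.


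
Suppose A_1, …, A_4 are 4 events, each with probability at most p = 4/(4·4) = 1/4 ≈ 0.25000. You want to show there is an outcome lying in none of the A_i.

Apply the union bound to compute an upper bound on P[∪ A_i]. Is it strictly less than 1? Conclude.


Union bound: P[∪_{i=1}^{4} A_i] ≤ Σ_i P[A_i] ≤ 4·p = 4·(1/4) = 1.
Numerically: 1 ≈ 1.00000.
Is 1 < 1? NO.
Since the bound 1 is ≥ 1, the union bound is uninformative here; it does NOT by itself certify existence.

4·p = 1 ≈ 1.00000; existence NOT certified by the union bound.


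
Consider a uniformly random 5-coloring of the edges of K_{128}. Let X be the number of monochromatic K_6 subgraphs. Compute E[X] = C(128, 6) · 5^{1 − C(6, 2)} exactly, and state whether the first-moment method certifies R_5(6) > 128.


E[X] = C(128, 6) · 5^{1 − 15} = 5423611200 · 5^{−14} = 5423611200/6103515625.
As a reduced fraction: E[X] = 216944448/244140625 ≈ 0.8886.
Is E[X] < 1? YES.
Since E[X] < 1, there exists a 5-coloring of K_{128} with no monochromatic K_6; hence R_5(6) > 128.

E[X] = 216944448/244140625 ≈ 0.8886; E[X] < 1, so R_5(6) > 128.


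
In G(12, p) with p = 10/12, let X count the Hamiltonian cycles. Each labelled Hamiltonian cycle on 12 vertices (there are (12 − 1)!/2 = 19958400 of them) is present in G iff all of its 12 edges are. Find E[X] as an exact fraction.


K_12 has (12 − 1)!/2 = 19958400 labelled Hamiltonian cycles.
For each such Hamiltonian cycle H, let X_H = 1 if all 12 edges of H are present in G. Then P[X_H = 1] = p^{12} = (5/6)^{12} = 244140625/2176782336.
By linearity of expectation: E[X] = Σ_H E[X_H] = 19958400 · p^{12} = 19958400 · 244140625/2176782336 = 469970703125/209952.
Numerically: E[X] ≈ 2.2385e+06.

E[X] = 19958400 · (5/6)^{12} = 469970703125/209952 ≈ 2.2385e+06.


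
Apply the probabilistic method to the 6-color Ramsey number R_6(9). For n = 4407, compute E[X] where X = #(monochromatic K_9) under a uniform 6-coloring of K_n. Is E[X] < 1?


E[X] = C(4407, 9) · 6^{1 − 36} = 1713856532599459170657070050 · 6^{−35} = 1713856532599459170657070050/1719070799748422591028658176.
As a reduced fraction: E[X] = 285642755433243195109511675/286511799958070431838109696 ≈ 0.9970.
Is E[X] < 1? YES.
Since E[X] < 1, there exists a 6-coloring of K_{4407} with no monochromatic K_9; hence R_6(9) > 4407.

E[X] = 285642755433243195109511675/286511799958070431838109696 ≈ 0.9970; E[X] < 1, so R_6(9) > 4407.


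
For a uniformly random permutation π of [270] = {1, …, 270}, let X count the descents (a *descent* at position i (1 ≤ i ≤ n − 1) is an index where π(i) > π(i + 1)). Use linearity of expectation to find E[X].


Write X = Σ X_I over i = 1, …, 269, with X_I the indicator of one descent.
There are 269 indicators.
For each fixed i, the pair (π(i), π(i+1)) is a uniformly random ordered pair of distinct values from {1, …, 270}; by symmetry P[π(i) > π(i+1)] = 1/2.
By linearity: E[X] = 269 · (1/2) = (270 − 1) · (1/2) = 269/2 ≈ 134.50000.

E[X] = 269/2 = 134.50000.


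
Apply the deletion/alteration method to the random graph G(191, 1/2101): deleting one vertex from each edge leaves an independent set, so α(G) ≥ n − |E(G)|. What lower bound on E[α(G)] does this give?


E[|E(G)|] = C(191, 2)·p = 18145 · (1/2101) = 95/11.
E[α(G)] ≥ n − E[|E(G)|] = 191 − 95/11 = 2006/11.
Numerically: ≈ 182.364.
(This is only a lower bound; the true E[α(G)] may be larger.)

E[α(G)] ≥ 2006/11 ≈ 182.364.


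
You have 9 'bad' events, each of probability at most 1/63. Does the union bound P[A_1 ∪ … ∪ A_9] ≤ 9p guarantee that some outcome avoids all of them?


Union bound: P[∪_{i=1}^{9} A_i] ≤ Σ_i P[A_i] ≤ 9·p = 9·(1/63) = 1/7.
Numerically: 1/7 ≈ 0.142857.
Is 1/7 < 1? YES.
Since P[∪ A_i] ≤ 1/7 < 1, the complement has P[∩ A_i^c] ≥ 1 − 1/7 = 6/7 > 0, so some outcome avoids every A_i.

9·p = 1/7 ≈ 0.142857; existence CERTIFIED by the union bound.


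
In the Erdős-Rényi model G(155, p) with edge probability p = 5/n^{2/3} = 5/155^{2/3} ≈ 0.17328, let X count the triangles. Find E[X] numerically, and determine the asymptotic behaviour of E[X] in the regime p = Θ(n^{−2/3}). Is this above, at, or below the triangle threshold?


Number of potential triangles: C(155, 3) = 608685.
Each occurs with probability p³ ≈ (0.17328)³ ≈ 5.2029136e-03.
By linearity: E[X] = C(155, 3)·p³ ≈ 608685 · 5.2029136e-03 ≈ 3166.93548.
Since α = 2/3 < 1, p = c/n^{2/3} ≫ 1/n is above the triangle threshold p ~ 1/n. Asymptotically E[X] ~ (c³/6)·n^{3(1−α)} = (5³/6)·n^{1} → ∞; triangles are abundant w.h.p.

E[X] ≈ 3166.93548; in regime p = Θ(1/n^{2/3}) E[X] diverges (above the triangle threshold p ~ 1/n).
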